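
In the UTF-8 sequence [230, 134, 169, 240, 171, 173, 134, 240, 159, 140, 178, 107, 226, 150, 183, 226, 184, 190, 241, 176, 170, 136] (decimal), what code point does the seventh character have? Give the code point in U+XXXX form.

U+70A88

Offset 0: leading byte 0xE6 = 11100110 → 3-byte char #1 = E6 86 A9.
Offset 3: leading byte 0xF0 = 11110000 → 4-byte char #2 = F0 AB AD 86.
Offset 7: leading byte 0xF0 = 11110000 → 4-byte char #3 = F0 9F 8C B2.
Offset 11: leading byte 0x6B = 01101011 → 1-byte char #4 = 6B.
Offset 12: leading byte 0xE2 = 11100010 → 3-byte char #5 = E2 96 B7.
Offset 15: leading byte 0xE2 = 11100010 → 3-byte char #6 = E2 B8 BE.
Offset 18: leading byte 0xF1 = 11110001 → 4-byte char #7 = F1 B0 AA 88.
Leading byte 0xF1 = 11110001 matches 11110xxx → 4-byte sequence.
Byte 1: 0xF1 = 11110001, payload 001 (3 bits).
Byte 2: 0xB0 = 10110000 (10xxxxxx ✓), payload 110000.
Byte 3: 0xAA = 10101010 (10xxxxxx ✓), payload 101010.
Byte 4: 0x88 = 10001000 (10xxxxxx ✓), payload 001000.
Concatenate: 001110000101010001000 = 0x70A88 (21 bits → U+70A88).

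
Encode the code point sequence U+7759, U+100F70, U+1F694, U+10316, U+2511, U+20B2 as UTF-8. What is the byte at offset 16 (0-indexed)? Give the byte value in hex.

0x94

U+7759 → 3-byte form E7 9D 99 at offsets 0–2.
U+100F70 → 4-byte form F4 80 BD B0 at offsets 3–6.
U+1F694 → 4-byte form F0 9F 9A 94 at offsets 7–10.
U+10316 → 4-byte form F0 90 8C 96 at offsets 11–14.
U+2511 → 3-byte form E2 94 91 at offsets 15–17.
Offset 16 falls in char 5's range; it's byte 2 of E2 94 91 = 0x94.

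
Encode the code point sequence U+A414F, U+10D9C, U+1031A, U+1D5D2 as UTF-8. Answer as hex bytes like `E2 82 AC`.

U+A414F: 4-byte form → F2 A4 85 8F.
U+10D9C: 4-byte form → F0 90 B6 9C.
U+1031A: 4-byte form → F0 90 8C 9A.
U+1D5D2: 4-byte form → F0 9D 97 92.
Concatenated (16 bytes): F2 A4 85 8F F0 90 B6 9C F0 90 8C 9A F0 9D 97 92.

F2 A4 85 8F F0 90 B6 9C F0 90 8C 9A F0 9D 97 92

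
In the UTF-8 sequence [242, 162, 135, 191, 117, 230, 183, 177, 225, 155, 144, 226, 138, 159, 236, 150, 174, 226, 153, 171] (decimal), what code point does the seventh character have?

U+266B

Offset 0: leading byte 0xF2 = 11110010 → 4-byte char #1 = F2 A2 87 BF.
Offset 4: leading byte 0x75 = 01110101 → 1-byte char #2 = 75.
Offset 5: leading byte 0xE6 = 11100110 → 3-byte char #3 = E6 B7 B1.
Offset 8: leading byte 0xE1 = 11100001 → 3-byte char #4 = E1 9B 90.
Offset 11: leading byte 0xE2 = 11100010 → 3-byte char #5 = E2 8A 9F.
Offset 14: leading byte 0xEC = 11101100 → 3-byte char #6 = EC 96 AE.
Offset 17: leading byte 0xE2 = 11100010 → 3-byte char #7 = E2 99 AB.
Leading byte 0xE2 = 11100010 matches 1110xxxx → 3-byte sequence.
Byte 1: 0xE2 = 11100010, payload 0010 (4 bits).
Byte 2: 0x99 = 10011001 (10xxxxxx ✓), payload 011001.
Byte 3: 0xAB = 10101011 (10xxxxxx ✓), payload 101011.
Concatenate: 0010011001101011 = 0x266B (16 bits → U+266B).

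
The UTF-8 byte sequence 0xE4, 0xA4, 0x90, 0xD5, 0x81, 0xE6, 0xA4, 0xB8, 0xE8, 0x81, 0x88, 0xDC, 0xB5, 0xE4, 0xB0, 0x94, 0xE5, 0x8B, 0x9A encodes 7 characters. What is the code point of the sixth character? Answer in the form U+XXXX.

U+4C14

Offset 0: leading byte 0xE4 = 11100100 → 3-byte char #1 = E4 A4 90.
Offset 3: leading byte 0xD5 = 11010101 → 2-byte char #2 = D5 81.
Offset 5: leading byte 0xE6 = 11100110 → 3-byte char #3 = E6 A4 B8.
Offset 8: leading byte 0xE8 = 11101000 → 3-byte char #4 = E8 81 88.
Offset 11: leading byte 0xDC = 11011100 → 2-byte char #5 = DC B5.
Offset 13: leading byte 0xE4 = 11100100 → 3-byte char #6 = E4 B0 94.
Leading byte 0xE4 = 11100100 matches 1110xxxx → 3-byte sequence.
Byte 1: 0xE4 = 11100100, payload 0100 (4 bits).
Byte 2: 0xB0 = 10110000 (10xxxxxx ✓), payload 110000.
Byte 3: 0x94 = 10010100 (10xxxxxx ✓), payload 010100.
Concatenate: 0100110000010100 = 0x4C14 (16 bits → U+4C14).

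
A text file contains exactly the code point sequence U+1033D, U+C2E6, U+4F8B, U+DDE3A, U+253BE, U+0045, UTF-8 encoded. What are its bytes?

F0 90 8C BD EC 8B A6 E4 BE 8B F3 9D B8 BA F0 A5 8E BE 45

U+1033D: 4-byte form → F0 90 8C BD.
U+C2E6: 3-byte form → EC 8B A6.
U+4F8B: 3-byte form → E4 BE 8B.
U+DDE3A: 4-byte form → F3 9D B8 BA.
U+253BE: 4-byte form → F0 A5 8E BE.
U+0045: 1-byte form → 45.
Concatenated (19 bytes): F0 90 8C BD EC 8B A6 E4 BE 8B F3 9D B8 BA F0 A5 8E BE 45.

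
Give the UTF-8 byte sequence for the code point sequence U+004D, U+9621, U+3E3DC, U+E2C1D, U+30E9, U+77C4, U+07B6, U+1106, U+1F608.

4D E9 98 A1 F0 BE 8F 9C F3 A2 B0 9D E3 83 A9 E7 9F 84 DE B6 E1 84 86 F0 9F 98 88

U+004D: 1-byte form → 4D.
U+9621: 3-byte form → E9 98 A1.
U+3E3DC: 4-byte form → F0 BE 8F 9C.
U+E2C1D: 4-byte form → F3 A2 B0 9D.
U+30E9: 3-byte form → E3 83 A9.
U+77C4: 3-byte form → E7 9F 84.
U+07B6: 2-byte form → DE B6.
U+1106: 3-byte form → E1 84 86.
U+1F608: 4-byte form → F0 9F 98 88.
Concatenated (27 bytes): 4D E9 98 A1 F0 BE 8F 9C F3 A2 B0 9D E3 83 A9 E7 9F 84 DE B6 E1 84 86 F0 9F 98 88.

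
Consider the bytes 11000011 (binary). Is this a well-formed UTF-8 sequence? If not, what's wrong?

Leading byte 0xC3 = 11000011 → 2-byte form, but only 1 byte is present.

invalid (sequence truncated)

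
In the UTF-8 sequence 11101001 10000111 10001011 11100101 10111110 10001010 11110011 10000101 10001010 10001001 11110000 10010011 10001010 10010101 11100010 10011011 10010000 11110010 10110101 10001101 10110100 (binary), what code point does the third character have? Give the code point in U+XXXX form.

U+C5289

Offset 0: leading byte 0xE9 = 11101001 → 3-byte char #1 = E9 87 8B.
Offset 3: leading byte 0xE5 = 11100101 → 3-byte char #2 = E5 BE 8A.
Offset 6: leading byte 0xF3 = 11110011 → 4-byte char #3 = F3 85 8A 89.
Leading byte 0xF3 = 11110011 matches 11110xxx → 4-byte sequence.
Byte 1: 0xF3 = 11110011, payload 011 (3 bits).
Byte 2: 0x85 = 10000101 (10xxxxxx ✓), payload 000101.
Byte 3: 0x8A = 10001010 (10xxxxxx ✓), payload 001010.
Byte 4: 0x89 = 10001001 (10xxxxxx ✓), payload 001001.
Concatenate: 011000101001010001001 = 0xC5289 (21 bits → U+C5289).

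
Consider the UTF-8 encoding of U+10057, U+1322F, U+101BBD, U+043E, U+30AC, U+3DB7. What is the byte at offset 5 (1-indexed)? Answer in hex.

0xF0

1-indexed offset 5 is 0-indexed offset 4.
U+10057 → 4-byte form F0 90 81 97 at offsets 0–3.
U+1322F → 4-byte form F0 93 88 AF at offsets 4–7.
Offset 4 falls in char 2's range; it's byte 1 of F0 93 88 AF = 0xF0.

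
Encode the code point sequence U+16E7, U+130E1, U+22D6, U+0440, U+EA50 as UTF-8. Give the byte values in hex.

E1 9B A7 F0 93 83 A1 E2 8B 96 D1 80 EE A9 90

U+16E7: 3-byte form → E1 9B A7.
U+130E1: 4-byte form → F0 93 83 A1.
U+22D6: 3-byte form → E2 8B 96.
U+0440: 2-byte form → D1 80.
U+EA50: 3-byte form → EE A9 90.
Concatenated (15 bytes): E1 9B A7 F0 93 83 A1 E2 8B 96 D1 80 EE A9 90.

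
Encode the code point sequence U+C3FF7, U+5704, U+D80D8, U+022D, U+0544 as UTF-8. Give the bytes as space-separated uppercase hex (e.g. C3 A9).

U+C3FF7: 4-byte form → F3 83 BF B7.
U+5704: 3-byte form → E5 9C 84.
U+D80D8: 4-byte form → F3 98 83 98.
U+022D: 2-byte form → C8 AD.
U+0544: 2-byte form → D5 84.
Concatenated (15 bytes): F3 83 BF B7 E5 9C 84 F3 98 83 98 C8 AD D5 84.

F3 83 BF B7 E5 9C 84 F3 98 83 98 C8 AD D5 84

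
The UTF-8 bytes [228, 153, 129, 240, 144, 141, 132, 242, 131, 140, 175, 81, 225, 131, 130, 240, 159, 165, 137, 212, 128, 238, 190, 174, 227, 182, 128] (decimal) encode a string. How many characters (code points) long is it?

9

Byte at offset 0: 0xE4 = 11100100 → 3-byte char (#1). Advance 3.
Byte at offset 3: 0xF0 = 11110000 → 4-byte char (#2). Advance 4.
Byte at offset 7: 0xF2 = 11110010 → 4-byte char (#3). Advance 4.
Byte at offset 11: 0x51 = 01010001 → 1-byte char (#4). Advance 1.
Byte at offset 12: 0xE1 = 11100001 → 3-byte char (#5). Advance 3.
Byte at offset 15: 0xF0 = 11110000 → 4-byte char (#6). Advance 4.
Byte at offset 19: 0xD4 = 11010100 → 2-byte char (#7). Advance 2.
Byte at offset 21: 0xEE = 11101110 → 3-byte char (#8). Advance 3.
Byte at offset 24: 0xE3 = 11100011 → 3-byte char (#9). Advance 3.
Reached end at offset 27 after 9 code points.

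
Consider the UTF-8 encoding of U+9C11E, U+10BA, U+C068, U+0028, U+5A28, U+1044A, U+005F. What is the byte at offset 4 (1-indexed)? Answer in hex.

1-indexed offset 4 is 0-indexed offset 3.
U+9C11E → 4-byte form F2 9C 84 9E at offsets 0–3.
Offset 3 falls in char 1's range; it's byte 4 of F2 9C 84 9E = 0x9E.

0x9E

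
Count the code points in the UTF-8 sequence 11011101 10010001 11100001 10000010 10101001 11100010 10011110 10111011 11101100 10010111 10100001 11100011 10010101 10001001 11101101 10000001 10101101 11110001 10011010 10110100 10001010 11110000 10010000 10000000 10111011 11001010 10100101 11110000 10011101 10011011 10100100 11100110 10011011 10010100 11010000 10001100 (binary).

12

Byte at offset 0: 0xDD = 11011101 → 2-byte char (#1). Advance 2.
Byte at offset 2: 0xE1 = 11100001 → 3-byte char (#2). Advance 3.
Byte at offset 5: 0xE2 = 11100010 → 3-byte char (#3). Advance 3.
Byte at offset 8: 0xEC = 11101100 → 3-byte char (#4). Advance 3.
Byte at offset 11: 0xE3 = 11100011 → 3-byte char (#5). Advance 3.
Byte at offset 14: 0xED = 11101101 → 3-byte char (#6). Advance 3.
Byte at offset 17: 0xF1 = 11110001 → 4-byte char (#7). Advance 4.
Byte at offset 21: 0xF0 = 11110000 → 4-byte char (#8). Advance 4.
Byte at offset 25: 0xCA = 11001010 → 2-byte char (#9). Advance 2.
Byte at offset 27: 0xF0 = 11110000 → 4-byte char (#10). Advance 4.
Byte at offset 31: 0xE6 = 11100110 → 3-byte char (#11). Advance 3.
Byte at offset 34: 0xD0 = 11010000 → 2-byte char (#12). Advance 2.
Reached end at offset 36 after 12 code points.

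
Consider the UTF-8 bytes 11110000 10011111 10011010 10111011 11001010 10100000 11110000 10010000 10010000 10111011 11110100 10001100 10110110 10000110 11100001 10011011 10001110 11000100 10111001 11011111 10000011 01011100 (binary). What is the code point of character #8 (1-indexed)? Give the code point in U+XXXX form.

Offset 0: leading byte 0xF0 = 11110000 → 4-byte char #1 = F0 9F 9A BB.
Offset 4: leading byte 0xCA = 11001010 → 2-byte char #2 = CA A0.
Offset 6: leading byte 0xF0 = 11110000 → 4-byte char #3 = F0 90 90 BB.
Offset 10: leading byte 0xF4 = 11110100 → 4-byte char #4 = F4 8C B6 86.
Offset 14: leading byte 0xE1 = 11100001 → 3-byte char #5 = E1 9B 8E.
Offset 17: leading byte 0xC4 = 11000100 → 2-byte char #6 = C4 B9.
Offset 19: leading byte 0xDF = 11011111 → 2-byte char #7 = DF 83.
Offset 21: leading byte 0x5C = 01011100 → 1-byte char #8 = 5C.
Leading byte 0x5C = 01011100 matches 0xxxxxxx → 1-byte sequence.
Byte 1: 0x5C = 01011100, payload 1011100 (7 bits).
Concatenate: 1011100 = 0x5C (7 bits → U+005C).

U+005C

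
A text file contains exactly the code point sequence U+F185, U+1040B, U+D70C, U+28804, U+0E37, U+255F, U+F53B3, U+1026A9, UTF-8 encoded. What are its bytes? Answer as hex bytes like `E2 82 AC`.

U+F185: 3-byte form → EF 86 85.
U+1040B: 4-byte form → F0 90 90 8B.
U+D70C: 3-byte form → ED 9C 8C.
U+28804: 4-byte form → F0 A8 A0 84.
U+0E37: 3-byte form → E0 B8 B7.
U+255F: 3-byte form → E2 95 9F.
U+F53B3: 4-byte form → F3 B5 8E B3.
U+1026A9: 4-byte form → F4 82 9A A9.
Concatenated (28 bytes): EF 86 85 F0 90 90 8B ED 9C 8C F0 A8 A0 84 E0 B8 B7 E2 95 9F F3 B5 8E B3 F4 82 9A A9.

EF 86 85 F0 90 90 8B ED 9C 8C F0 A8 A0 84 E0 B8 B7 E2 95 9F F3 B5 8E B3 F4 82 9A A9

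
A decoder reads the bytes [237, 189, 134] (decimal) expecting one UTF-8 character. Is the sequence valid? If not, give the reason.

invalid (encodes a surrogate (U+D800–U+DFFF))

Structurally a 3-byte sequence; payload = 0xDF46.
But 0xDF46 is in U+D800–U+DFFF, the surrogate range. Surrogates are not Unicode scalar values and are forbidden in UTF-8.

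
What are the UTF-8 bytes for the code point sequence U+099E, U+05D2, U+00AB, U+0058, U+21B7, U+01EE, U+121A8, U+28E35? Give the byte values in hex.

E0 A6 9E D7 92 C2 AB 58 E2 86 B7 C7 AE F0 92 86 A8 F0 A8 B8 B5

U+099E: 3-byte form → E0 A6 9E.
U+05D2: 2-byte form → D7 92.
U+00AB: 2-byte form → C2 AB.
U+0058: 1-byte form → 58.
U+21B7: 3-byte form → E2 86 B7.
U+01EE: 2-byte form → C7 AE.
U+121A8: 4-byte form → F0 92 86 A8.
U+28E35: 4-byte form → F0 A8 B8 B5.
Concatenated (21 bytes): E0 A6 9E D7 92 C2 AB 58 E2 86 B7 C7 AE F0 92 86 A8 F0 A8 B8 B5.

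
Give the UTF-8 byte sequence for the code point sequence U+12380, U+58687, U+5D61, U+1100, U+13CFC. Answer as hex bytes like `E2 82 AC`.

F0 92 8E 80 F1 98 9A 87 E5 B5 A1 E1 84 80 F0 93 B3 BC

U+12380: 4-byte form → F0 92 8E 80.
U+58687: 4-byte form → F1 98 9A 87.
U+5D61: 3-byte form → E5 B5 A1.
U+1100: 3-byte form → E1 84 80.
U+13CFC: 4-byte form → F0 93 B3 BC.
Concatenated (18 bytes): F0 92 8E 80 F1 98 9A 87 E5 B5 A1 E1 84 80 F0 93 B3 BC.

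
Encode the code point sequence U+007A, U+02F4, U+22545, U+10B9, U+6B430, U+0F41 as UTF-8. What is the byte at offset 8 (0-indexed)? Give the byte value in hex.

0x82

U+007A → 1-byte form 7A at offsets 0–0.
U+02F4 → 2-byte form CB B4 at offsets 1–2.
U+22545 → 4-byte form F0 A2 95 85 at offsets 3–6.
U+10B9 → 3-byte form E1 82 B9 at offsets 7–9.
Offset 8 falls in char 4's range; it's byte 2 of E1 82 B9 = 0x82.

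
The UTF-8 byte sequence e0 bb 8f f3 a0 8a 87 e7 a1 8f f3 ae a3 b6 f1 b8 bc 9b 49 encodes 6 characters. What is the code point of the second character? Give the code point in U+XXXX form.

Offset 0: leading byte 0xE0 = 11100000 → 3-byte char #1 = E0 BB 8F.
Offset 3: leading byte 0xF3 = 11110011 → 4-byte char #2 = F3 A0 8A 87.
Leading byte 0xF3 = 11110011 matches 11110xxx → 4-byte sequence.
Byte 1: 0xF3 = 11110011, payload 011 (3 bits).
Byte 2: 0xA0 = 10100000 (10xxxxxx ✓), payload 100000.
Byte 3: 0x8A = 10001010 (10xxxxxx ✓), payload 001010.
Byte 4: 0x87 = 10000111 (10xxxxxx ✓), payload 000111.
Concatenate: 011100000001010000111 = 0xE0287 (21 bits → U+E0287).

U+E0287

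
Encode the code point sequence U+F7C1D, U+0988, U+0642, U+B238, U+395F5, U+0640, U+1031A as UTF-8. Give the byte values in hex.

F3 B7 B0 9D E0 A6 88 D9 82 EB 88 B8 F0 B9 97 B5 D9 80 F0 90 8C 9A

U+F7C1D: 4-byte form → F3 B7 B0 9D.
U+0988: 3-byte form → E0 A6 88.
U+0642: 2-byte form → D9 82.
U+B238: 3-byte form → EB 88 B8.
U+395F5: 4-byte form → F0 B9 97 B5.
U+0640: 2-byte form → D9 80.
U+1031A: 4-byte form → F0 90 8C 9A.
Concatenated (22 bytes): F3 B7 B0 9D E0 A6 88 D9 82 EB 88 B8 F0 B9 97 B5 D9 80 F0 90 8C 9A.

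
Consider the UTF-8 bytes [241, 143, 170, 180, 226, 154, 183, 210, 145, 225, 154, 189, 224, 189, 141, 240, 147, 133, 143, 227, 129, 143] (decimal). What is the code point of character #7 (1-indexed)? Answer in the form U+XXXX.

Offset 0: leading byte 0xF1 = 11110001 → 4-byte char #1 = F1 8F AA B4.
Offset 4: leading byte 0xE2 = 11100010 → 3-byte char #2 = E2 9A B7.
Offset 7: leading byte 0xD2 = 11010010 → 2-byte char #3 = D2 91.
Offset 9: leading byte 0xE1 = 11100001 → 3-byte char #4 = E1 9A BD.
Offset 12: leading byte 0xE0 = 11100000 → 3-byte char #5 = E0 BD 8D.
Offset 15: leading byte 0xF0 = 11110000 → 4-byte char #6 = F0 93 85 8F.
Offset 19: leading byte 0xE3 = 11100011 → 3-byte char #7 = E3 81 8F.
Leading byte 0xE3 = 11100011 matches 1110xxxx → 3-byte sequence.
Byte 1: 0xE3 = 11100011, payload 0011 (4 bits).
Byte 2: 0x81 = 10000001 (10xxxxxx ✓), payload 000001.
Byte 3: 0x8F = 10001111 (10xxxxxx ✓), payload 001111.
Concatenate: 0011000001001111 = 0x304F (16 bits → U+304F).

U+304F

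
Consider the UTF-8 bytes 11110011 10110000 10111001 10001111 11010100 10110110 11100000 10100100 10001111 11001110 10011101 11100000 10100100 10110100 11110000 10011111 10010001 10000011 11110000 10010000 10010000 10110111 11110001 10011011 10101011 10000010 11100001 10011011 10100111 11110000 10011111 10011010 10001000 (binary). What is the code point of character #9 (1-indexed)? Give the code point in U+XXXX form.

Offset 0: leading byte 0xF3 = 11110011 → 4-byte char #1 = F3 B0 B9 8F.
Offset 4: leading byte 0xD4 = 11010100 → 2-byte char #2 = D4 B6.
Offset 6: leading byte 0xE0 = 11100000 → 3-byte char #3 = E0 A4 8F.
Offset 9: leading byte 0xCE = 11001110 → 2-byte char #4 = CE 9D.
Offset 11: leading byte 0xE0 = 11100000 → 3-byte char #5 = E0 A4 B4.
Offset 14: leading byte 0xF0 = 11110000 → 4-byte char #6 = F0 9F 91 83.
Offset 18: leading byte 0xF0 = 11110000 → 4-byte char #7 = F0 90 90 B7.
Offset 22: leading byte 0xF1 = 11110001 → 4-byte char #8 = F1 9B AB 82.
Offset 26: leading byte 0xE1 = 11100001 → 3-byte char #9 = E1 9B A7.
Leading byte 0xE1 = 11100001 matches 1110xxxx → 3-byte sequence.
Byte 1: 0xE1 = 11100001, payload 0001 (4 bits).
Byte 2: 0x9B = 10011011 (10xxxxxx ✓), payload 011011.
Byte 3: 0xA7 = 10100111 (10xxxxxx ✓), payload 100111.
Concatenate: 0001011011100111 = 0x16E7 (16 bits → U+16E7).

U+16E7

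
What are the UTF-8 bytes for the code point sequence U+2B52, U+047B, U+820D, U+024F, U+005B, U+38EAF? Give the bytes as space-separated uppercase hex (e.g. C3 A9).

E2 AD 92 D1 BB E8 88 8D C9 8F 5B F0 B8 BA AF

U+2B52: 3-byte form → E2 AD 92.
U+047B: 2-byte form → D1 BB.
U+820D: 3-byte form → E8 88 8D.
U+024F: 2-byte form → C9 8F.
U+005B: 1-byte form → 5B.
U+38EAF: 4-byte form → F0 B8 BA AF.
Concatenated (15 bytes): E2 AD 92 D1 BB E8 88 8D C9 8F 5B F0 B8 BA AF.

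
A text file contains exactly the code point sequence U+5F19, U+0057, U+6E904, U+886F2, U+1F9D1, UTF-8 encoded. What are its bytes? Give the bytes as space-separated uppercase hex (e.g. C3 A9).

E5 BC 99 57 F1 AE A4 84 F2 88 9B B2 F0 9F A7 91

U+5F19: 3-byte form → E5 BC 99.
U+0057: 1-byte form → 57.
U+6E904: 4-byte form → F1 AE A4 84.
U+886F2: 4-byte form → F2 88 9B B2.
U+1F9D1: 4-byte form → F0 9F A7 91.
Concatenated (16 bytes): E5 BC 99 57 F1 AE A4 84 F2 88 9B B2 F0 9F A7 91.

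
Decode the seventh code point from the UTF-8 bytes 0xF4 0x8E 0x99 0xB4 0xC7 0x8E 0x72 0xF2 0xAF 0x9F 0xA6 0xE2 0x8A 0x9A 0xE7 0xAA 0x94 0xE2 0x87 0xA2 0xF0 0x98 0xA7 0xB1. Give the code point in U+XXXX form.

U+21E2

Offset 0: leading byte 0xF4 = 11110100 → 4-byte char #1 = F4 8E 99 B4.
Offset 4: leading byte 0xC7 = 11000111 → 2-byte char #2 = C7 8E.
Offset 6: leading byte 0x72 = 01110010 → 1-byte char #3 = 72.
Offset 7: leading byte 0xF2 = 11110010 → 4-byte char #4 = F2 AF 9F A6.
Offset 11: leading byte 0xE2 = 11100010 → 3-byte char #5 = E2 8A 9A.
Offset 14: leading byte 0xE7 = 11100111 → 3-byte char #6 = E7 AA 94.
Offset 17: leading byte 0xE2 = 11100010 → 3-byte char #7 = E2 87 A2.
Leading byte 0xE2 = 11100010 matches 1110xxxx → 3-byte sequence.
Byte 1: 0xE2 = 11100010, payload 0010 (4 bits).
Byte 2: 0x87 = 10000111 (10xxxxxx ✓), payload 000111.
Byte 3: 0xA2 = 10100010 (10xxxxxx ✓), payload 100010.
Concatenate: 0010000111100010 = 0x21E2 (16 bits → U+21E2).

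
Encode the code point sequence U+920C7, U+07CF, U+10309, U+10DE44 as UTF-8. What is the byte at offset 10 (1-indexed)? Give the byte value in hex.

0x89

1-indexed offset 10 is 0-indexed offset 9.
U+920C7 → 4-byte form F2 92 83 87 at offsets 0–3.
U+07CF → 2-byte form DF 8F at offsets 4–5.
U+10309 → 4-byte form F0 90 8C 89 at offsets 6–9.
Offset 9 falls in char 3's range; it's byte 4 of F0 90 8C 89 = 0x89.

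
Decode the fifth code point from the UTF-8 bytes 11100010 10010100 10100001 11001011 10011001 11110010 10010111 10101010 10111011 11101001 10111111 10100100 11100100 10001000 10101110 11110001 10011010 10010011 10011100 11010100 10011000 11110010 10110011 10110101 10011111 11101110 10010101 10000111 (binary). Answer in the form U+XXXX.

Offset 0: leading byte 0xE2 = 11100010 → 3-byte char #1 = E2 94 A1.
Offset 3: leading byte 0xCB = 11001011 → 2-byte char #2 = CB 99.
Offset 5: leading byte 0xF2 = 11110010 → 4-byte char #3 = F2 97 AA BB.
Offset 9: leading byte 0xE9 = 11101001 → 3-byte char #4 = E9 BF A4.
Offset 12: leading byte 0xE4 = 11100100 → 3-byte char #5 = E4 88 AE.
Leading byte 0xE4 = 11100100 matches 1110xxxx → 3-byte sequence.
Byte 1: 0xE4 = 11100100, payload 0100 (4 bits).
Byte 2: 0x88 = 10001000 (10xxxxxx ✓), payload 001000.
Byte 3: 0xAE = 10101110 (10xxxxxx ✓), payload 101110.
Concatenate: 0100001000101110 = 0x422E (16 bits → U+422E).

U+422E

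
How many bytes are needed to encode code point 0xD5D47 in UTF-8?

4

U+D5D47 = 0xD5D47. UTF-8 uses 1 byte below 0x80, 2 below 0x800, 3 below 0x10000, 4 up to 0x10FFFF. 0xD5D47 is in U+10000–U+10FFFF → 4 bytes.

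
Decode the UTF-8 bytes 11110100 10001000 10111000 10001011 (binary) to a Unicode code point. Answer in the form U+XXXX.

Leading byte 0xF4 = 11110100 matches 11110xxx → 4-byte sequence.
Byte 1: 0xF4 = 11110100, payload 100 (3 bits).
Byte 2: 0x88 = 10001000 (10xxxxxx ✓), payload 001000.
Byte 3: 0xB8 = 10111000 (10xxxxxx ✓), payload 111000.
Byte 4: 0x8B = 10001011 (10xxxxxx ✓), payload 001011.
Concatenate: 100001000111000001011 = 0x108E0B (21 bits → U+108E0B).

U+108E0B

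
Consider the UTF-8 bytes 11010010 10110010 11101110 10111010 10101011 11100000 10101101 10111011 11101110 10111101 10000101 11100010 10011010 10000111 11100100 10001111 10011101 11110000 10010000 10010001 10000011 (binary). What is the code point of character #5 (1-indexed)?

U+2687

Offset 0: leading byte 0xD2 = 11010010 → 2-byte char #1 = D2 B2.
Offset 2: leading byte 0xEE = 11101110 → 3-byte char #2 = EE BA AB.
Offset 5: leading byte 0xE0 = 11100000 → 3-byte char #3 = E0 AD BB.
Offset 8: leading byte 0xEE = 11101110 → 3-byte char #4 = EE BD 85.
Offset 11: leading byte 0xE2 = 11100010 → 3-byte char #5 = E2 9A 87.
Leading byte 0xE2 = 11100010 matches 1110xxxx → 3-byte sequence.
Byte 1: 0xE2 = 11100010, payload 0010 (4 bits).
Byte 2: 0x9A = 10011010 (10xxxxxx ✓), payload 011010.
Byte 3: 0x87 = 10000111 (10xxxxxx ✓), payload 000111.
Concatenate: 0010011010000111 = 0x2687 (16 bits → U+2687).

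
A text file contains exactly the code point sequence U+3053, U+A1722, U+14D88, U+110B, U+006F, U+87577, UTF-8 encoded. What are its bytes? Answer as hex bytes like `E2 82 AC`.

E3 81 93 F2 A1 9C A2 F0 94 B6 88 E1 84 8B 6F F2 87 95 B7

U+3053: 3-byte form → E3 81 93.
U+A1722: 4-byte form → F2 A1 9C A2.
U+14D88: 4-byte form → F0 94 B6 88.
U+110B: 3-byte form → E1 84 8B.
U+006F: 1-byte form → 6F.
U+87577: 4-byte form → F2 87 95 B7.
Concatenated (19 bytes): E3 81 93 F2 A1 9C A2 F0 94 B6 88 E1 84 8B 6F F2 87 95 B7.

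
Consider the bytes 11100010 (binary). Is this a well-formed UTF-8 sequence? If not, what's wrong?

Leading byte 0xE2 = 11100010 → 3-byte form, but only 1 byte is present.

invalid (sequence truncated)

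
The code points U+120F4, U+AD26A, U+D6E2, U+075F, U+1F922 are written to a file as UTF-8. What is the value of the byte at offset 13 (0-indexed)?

0xF0

U+120F4 → 4-byte form F0 92 83 B4 at offsets 0–3.
U+AD26A → 4-byte form F2 AD 89 AA at offsets 4–7.
U+D6E2 → 3-byte form ED 9B A2 at offsets 8–10.
U+075F → 2-byte form DD 9F at offsets 11–12.
U+1F922 → 4-byte form F0 9F A4 A2 at offsets 13–16.
Offset 13 falls in char 5's range; it's byte 1 of F0 9F A4 A2 = 0xF0.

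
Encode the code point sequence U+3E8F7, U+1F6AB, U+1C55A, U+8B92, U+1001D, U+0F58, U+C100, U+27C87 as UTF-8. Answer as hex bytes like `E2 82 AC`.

U+3E8F7: 4-byte form → F0 BE A3 B7.
U+1F6AB: 4-byte form → F0 9F 9A AB.
U+1C55A: 4-byte form → F0 9C 95 9A.
U+8B92: 3-byte form → E8 AE 92.
U+1001D: 4-byte form → F0 90 80 9D.
U+0F58: 3-byte form → E0 BD 98.
U+C100: 3-byte form → EC 84 80.
U+27C87: 4-byte form → F0 A7 B2 87.
Concatenated (29 bytes): F0 BE A3 B7 F0 9F 9A AB F0 9C 95 9A E8 AE 92 F0 90 80 9D E0 BD 98 EC 84 80 F0 A7 B2 87.

F0 BE A3 B7 F0 9F 9A AB F0 9C 95 9A E8 AE 92 F0 90 80 9D E0 BD 98 EC 84 80 F0 A7 B2 87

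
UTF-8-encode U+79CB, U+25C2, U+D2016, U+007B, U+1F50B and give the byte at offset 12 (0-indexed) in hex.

0x9F

U+79CB → 3-byte form E7 A7 8B at offsets 0–2.
U+25C2 → 3-byte form E2 97 82 at offsets 3–5.
U+D2016 → 4-byte form F3 92 80 96 at offsets 6–9.
U+007B → 1-byte form 7B at offsets 10–10.
U+1F50B → 4-byte form F0 9F 94 8B at offsets 11–14.
Offset 12 falls in char 5's range; it's byte 2 of F0 9F 94 8B = 0x9F.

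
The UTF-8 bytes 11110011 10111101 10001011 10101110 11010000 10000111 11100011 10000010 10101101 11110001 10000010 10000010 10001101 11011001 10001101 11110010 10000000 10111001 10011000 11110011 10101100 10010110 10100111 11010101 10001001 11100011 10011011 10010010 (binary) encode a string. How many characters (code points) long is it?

Byte at offset 0: 0xF3 = 11110011 → 4-byte char (#1). Advance 4.
Byte at offset 4: 0xD0 = 11010000 → 2-byte char (#2). Advance 2.
Byte at offset 6: 0xE3 = 11100011 → 3-byte char (#3). Advance 3.
Byte at offset 9: 0xF1 = 11110001 → 4-byte char (#4). Advance 4.
Byte at offset 13: 0xD9 = 11011001 → 2-byte char (#5). Advance 2.
Byte at offset 15: 0xF2 = 11110010 → 4-byte char (#6). Advance 4.
Byte at offset 19: 0xF3 = 11110011 → 4-byte char (#7). Advance 4.
Byte at offset 23: 0xD5 = 11010101 → 2-byte char (#8). Advance 2.
Byte at offset 25: 0xE3 = 11100011 → 3-byte char (#9). Advance 3.
Reached end at offset 28 after 9 code points.

9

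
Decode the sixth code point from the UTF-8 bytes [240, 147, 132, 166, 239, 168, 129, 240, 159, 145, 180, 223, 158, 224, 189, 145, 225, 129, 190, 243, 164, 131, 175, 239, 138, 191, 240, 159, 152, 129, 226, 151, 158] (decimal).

U+107E

Offset 0: leading byte 0xF0 = 11110000 → 4-byte char #1 = F0 93 84 A6.
Offset 4: leading byte 0xEF = 11101111 → 3-byte char #2 = EF A8 81.
Offset 7: leading byte 0xF0 = 11110000 → 4-byte char #3 = F0 9F 91 B4.
Offset 11: leading byte 0xDF = 11011111 → 2-byte char #4 = DF 9E.
Offset 13: leading byte 0xE0 = 11100000 → 3-byte char #5 = E0 BD 91.
Offset 16: leading byte 0xE1 = 11100001 → 3-byte char #6 = E1 81 BE.
Leading byte 0xE1 = 11100001 matches 1110xxxx → 3-byte sequence.
Byte 1: 0xE1 = 11100001, payload 0001 (4 bits).
Byte 2: 0x81 = 10000001 (10xxxxxx ✓), payload 000001.
Byte 3: 0xBE = 10111110 (10xxxxxx ✓), payload 111110.
Concatenate: 0001000001111110 = 0x107E (16 bits → U+107E).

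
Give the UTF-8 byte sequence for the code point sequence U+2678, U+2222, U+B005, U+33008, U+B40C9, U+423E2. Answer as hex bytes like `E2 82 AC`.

E2 99 B8 E2 88 A2 EB 80 85 F0 B3 80 88 F2 B4 83 89 F1 82 8F A2

U+2678: 3-byte form → E2 99 B8.
U+2222: 3-byte form → E2 88 A2.
U+B005: 3-byte form → EB 80 85.
U+33008: 4-byte form → F0 B3 80 88.
U+B40C9: 4-byte form → F2 B4 83 89.
U+423E2: 4-byte form → F1 82 8F A2.
Concatenated (21 bytes): E2 99 B8 E2 88 A2 EB 80 85 F0 B3 80 88 F2 B4 83 89 F1 82 8F A2.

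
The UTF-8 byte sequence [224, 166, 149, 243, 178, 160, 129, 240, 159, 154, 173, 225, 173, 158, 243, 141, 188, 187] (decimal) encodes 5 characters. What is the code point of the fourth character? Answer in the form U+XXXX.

U+1B5E

Offset 0: leading byte 0xE0 = 11100000 → 3-byte char #1 = E0 A6 95.
Offset 3: leading byte 0xF3 = 11110011 → 4-byte char #2 = F3 B2 A0 81.
Offset 7: leading byte 0xF0 = 11110000 → 4-byte char #3 = F0 9F 9A AD.
Offset 11: leading byte 0xE1 = 11100001 → 3-byte char #4 = E1 AD 9E.
Leading byte 0xE1 = 11100001 matches 1110xxxx → 3-byte sequence.
Byte 1: 0xE1 = 11100001, payload 0001 (4 bits).
Byte 2: 0xAD = 10101101 (10xxxxxx ✓), payload 101101.
Byte 3: 0x9E = 10011110 (10xxxxxx ✓), payload 011110.
Concatenate: 0001101101011110 = 0x1B5E (16 bits → U+1B5E).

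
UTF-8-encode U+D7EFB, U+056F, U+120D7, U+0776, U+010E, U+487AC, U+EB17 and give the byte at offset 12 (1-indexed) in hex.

1-indexed offset 12 is 0-indexed offset 11.
U+D7EFB → 4-byte form F3 97 BB BB at offsets 0–3.
U+056F → 2-byte form D5 AF at offsets 4–5.
U+120D7 → 4-byte form F0 92 83 97 at offsets 6–9.
U+0776 → 2-byte form DD B6 at offsets 10–11.
Offset 11 falls in char 4's range; it's byte 2 of DD B6 = 0xB6.

0xB6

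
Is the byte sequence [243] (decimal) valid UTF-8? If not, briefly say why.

invalid (sequence truncated)

Leading byte 0xF3 = 11110011 → 4-byte form, but only 1 byte is present.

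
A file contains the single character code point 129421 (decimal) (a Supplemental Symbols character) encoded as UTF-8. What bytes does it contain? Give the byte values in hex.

F0 9F A6 8D

U+1F98D = 0x1F98D = 129421 decimal. In range U+10000–U+10FFFF → 4-byte form: 11110xxx 10xxxxxx 10xxxxxx 10xxxxxx.
Binary (21 bits): 000011111100110001101.
Split 3+6+6+6: 000 | 011111 | 100110 | 001101.
Byte 1: 11110000 = 0xF0.
Byte 2: 10011111 = 0x9F.
Byte 3: 10100110 = 0xA6.
Byte 4: 10001101 = 0x8D.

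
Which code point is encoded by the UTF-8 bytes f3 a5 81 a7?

Leading byte 0xF3 = 11110011 matches 11110xxx → 4-byte sequence.
Byte 1: 0xF3 = 11110011, payload 011 (3 bits).
Byte 2: 0xA5 = 10100101 (10xxxxxx ✓), payload 100101.
Byte 3: 0x81 = 10000001 (10xxxxxx ✓), payload 000001.
Byte 4: 0xA7 = 10100111 (10xxxxxx ✓), payload 100111.
Concatenate: 011100101000001100111 = 0xE5067 (21 bits → U+E5067).

U+E5067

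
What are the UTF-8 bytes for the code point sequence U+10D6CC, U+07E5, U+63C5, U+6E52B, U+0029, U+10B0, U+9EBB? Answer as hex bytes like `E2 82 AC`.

U+10D6CC: 4-byte form → F4 8D 9B 8C.
U+07E5: 2-byte form → DF A5.
U+63C5: 3-byte form → E6 8F 85.
U+6E52B: 4-byte form → F1 AE 94 AB.
U+0029: 1-byte form → 29.
U+10B0: 3-byte form → E1 82 B0.
U+9EBB: 3-byte form → E9 BA BB.
Concatenated (20 bytes): F4 8D 9B 8C DF A5 E6 8F 85 F1 AE 94 AB 29 E1 82 B0 E9 BA BB.

F4 8D 9B 8C DF A5 E6 8F 85 F1 AE 94 AB 29 E1 82 B0 E9 BA BB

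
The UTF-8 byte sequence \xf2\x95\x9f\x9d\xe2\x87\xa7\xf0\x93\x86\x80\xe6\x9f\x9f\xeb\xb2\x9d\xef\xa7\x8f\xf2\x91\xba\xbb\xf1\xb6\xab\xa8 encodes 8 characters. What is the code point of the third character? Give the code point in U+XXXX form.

U+13180

Offset 0: leading byte 0xF2 = 11110010 → 4-byte char #1 = F2 95 9F 9D.
Offset 4: leading byte 0xE2 = 11100010 → 3-byte char #2 = E2 87 A7.
Offset 7: leading byte 0xF0 = 11110000 → 4-byte char #3 = F0 93 86 80.
Leading byte 0xF0 = 11110000 matches 11110xxx → 4-byte sequence.
Byte 1: 0xF0 = 11110000, payload 000 (3 bits).
Byte 2: 0x93 = 10010011 (10xxxxxx ✓), payload 010011.
Byte 3: 0x86 = 10000110 (10xxxxxx ✓), payload 000110.
Byte 4: 0x80 = 10000000 (10xxxxxx ✓), payload 000000.
Concatenate: 000010011000110000000 = 0x13180 (21 bits → U+13180).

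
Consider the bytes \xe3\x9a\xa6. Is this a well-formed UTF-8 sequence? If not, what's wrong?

valid

Leading byte 0xE3 = 11100011 → 3-byte form.
Continuation bytes 0x9A=10011010, 0xA6=10100110 all match 10xxxxxx.
Decoded value 0x36A6 is ≥ 0x800 (shortest form) and not a surrogate.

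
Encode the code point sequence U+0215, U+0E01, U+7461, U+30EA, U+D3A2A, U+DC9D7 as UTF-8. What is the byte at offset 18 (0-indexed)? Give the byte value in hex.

U+0215 → 2-byte form C8 95 at offsets 0–1.
U+0E01 → 3-byte form E0 B8 81 at offsets 2–4.
U+7461 → 3-byte form E7 91 A1 at offsets 5–7.
U+30EA → 3-byte form E3 83 AA at offsets 8–10.
U+D3A2A → 4-byte form F3 93 A8 AA at offsets 11–14.
U+DC9D7 → 4-byte form F3 9C A7 97 at offsets 15–18.
Offset 18 falls in char 6's range; it's byte 4 of F3 9C A7 97 = 0x97.

0x97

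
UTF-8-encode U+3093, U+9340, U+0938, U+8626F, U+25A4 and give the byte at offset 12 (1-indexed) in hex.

0x89

1-indexed offset 12 is 0-indexed offset 11.
U+3093 → 3-byte form E3 82 93 at offsets 0–2.
U+9340 → 3-byte form E9 8D 80 at offsets 3–5.
U+0938 → 3-byte form E0 A4 B8 at offsets 6–8.
U+8626F → 4-byte form F2 86 89 AF at offsets 9–12.
Offset 11 falls in char 4's range; it's byte 3 of F2 86 89 AF = 0x89.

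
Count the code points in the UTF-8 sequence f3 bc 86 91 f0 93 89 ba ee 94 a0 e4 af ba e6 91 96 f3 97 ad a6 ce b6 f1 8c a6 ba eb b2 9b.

Byte at offset 0: 0xF3 = 11110011 → 4-byte char (#1). Advance 4.
Byte at offset 4: 0xF0 = 11110000 → 4-byte char (#2). Advance 4.
Byte at offset 8: 0xEE = 11101110 → 3-byte char (#3). Advance 3.
Byte at offset 11: 0xE4 = 11100100 → 3-byte char (#4). Advance 3.
Byte at offset 14: 0xE6 = 11100110 → 3-byte char (#5). Advance 3.
Byte at offset 17: 0xF3 = 11110011 → 4-byte char (#6). Advance 4.
Byte at offset 21: 0xCE = 11001110 → 2-byte char (#7). Advance 2.
Byte at offset 23: 0xF1 = 11110001 → 4-byte char (#8). Advance 4.
Byte at offset 27: 0xEB = 11101011 → 3-byte char (#9). Advance 3.
Reached end at offset 30 after 9 code points.

9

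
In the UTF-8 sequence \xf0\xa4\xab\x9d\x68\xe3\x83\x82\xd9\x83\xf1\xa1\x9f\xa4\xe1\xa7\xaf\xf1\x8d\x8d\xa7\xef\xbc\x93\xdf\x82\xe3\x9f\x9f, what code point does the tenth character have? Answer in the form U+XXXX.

Offset 0: leading byte 0xF0 = 11110000 → 4-byte char #1 = F0 A4 AB 9D.
Offset 4: leading byte 0x68 = 01101000 → 1-byte char #2 = 68.
Offset 5: leading byte 0xE3 = 11100011 → 3-byte char #3 = E3 83 82.
Offset 8: leading byte 0xD9 = 11011001 → 2-byte char #4 = D9 83.
Offset 10: leading byte 0xF1 = 11110001 → 4-byte char #5 = F1 A1 9F A4.
Offset 14: leading byte 0xE1 = 11100001 → 3-byte char #6 = E1 A7 AF.
Offset 17: leading byte 0xF1 = 11110001 → 4-byte char #7 = F1 8D 8D A7.
Offset 21: leading byte 0xEF = 11101111 → 3-byte char #8 = EF BC 93.
Offset 24: leading byte 0xDF = 11011111 → 2-byte char #9 = DF 82.
Offset 26: leading byte 0xE3 = 11100011 → 3-byte char #10 = E3 9F 9F.
Leading byte 0xE3 = 11100011 matches 1110xxxx → 3-byte sequence.
Byte 1: 0xE3 = 11100011, payload 0011 (4 bits).
Byte 2: 0x9F = 10011111 (10xxxxxx ✓), payload 011111.
Byte 3: 0x9F = 10011111 (10xxxxxx ✓), payload 011111.
Concatenate: 0011011111011111 = 0x37DF (16 bits → U+37DF).

U+37DF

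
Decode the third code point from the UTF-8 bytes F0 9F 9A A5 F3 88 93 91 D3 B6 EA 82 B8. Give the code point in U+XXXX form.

Offset 0: leading byte 0xF0 = 11110000 → 4-byte char #1 = F0 9F 9A A5.
Offset 4: leading byte 0xF3 = 11110011 → 4-byte char #2 = F3 88 93 91.
Offset 8: leading byte 0xD3 = 11010011 → 2-byte char #3 = D3 B6.
Leading byte 0xD3 = 11010011 matches 110xxxxx → 2-byte sequence.
Byte 1: 0xD3 = 11010011, payload 10011 (5 bits).
Byte 2: 0xB6 = 10110110 (10xxxxxx ✓), payload 110110.
Concatenate: 10011110110 = 0x4F6 (11 bits → U+04F6).

U+04F6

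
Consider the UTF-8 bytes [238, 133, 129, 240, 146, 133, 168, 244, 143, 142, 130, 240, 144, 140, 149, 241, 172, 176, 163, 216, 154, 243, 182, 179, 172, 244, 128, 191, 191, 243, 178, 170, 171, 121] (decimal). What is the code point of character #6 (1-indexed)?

U+061A

Offset 0: leading byte 0xEE = 11101110 → 3-byte char #1 = EE 85 81.
Offset 3: leading byte 0xF0 = 11110000 → 4-byte char #2 = F0 92 85 A8.
Offset 7: leading byte 0xF4 = 11110100 → 4-byte char #3 = F4 8F 8E 82.
Offset 11: leading byte 0xF0 = 11110000 → 4-byte char #4 = F0 90 8C 95.
Offset 15: leading byte 0xF1 = 11110001 → 4-byte char #5 = F1 AC B0 A3.
Offset 19: leading byte 0xD8 = 11011000 → 2-byte char #6 = D8 9A.
Leading byte 0xD8 = 11011000 matches 110xxxxx → 2-byte sequence.
Byte 1: 0xD8 = 11011000, payload 11000 (5 bits).
Byte 2: 0x9A = 10011010 (10xxxxxx ✓), payload 011010.
Concatenate: 11000011010 = 0x61A (11 bits → U+061A).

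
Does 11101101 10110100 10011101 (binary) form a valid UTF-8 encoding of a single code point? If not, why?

invalid (encodes a surrogate (U+D800–U+DFFF))

Structurally a 3-byte sequence; payload = 0xDD1D.
But 0xDD1D is in U+D800–U+DFFF, the surrogate range. Surrogates are not Unicode scalar values and are forbidden in UTF-8.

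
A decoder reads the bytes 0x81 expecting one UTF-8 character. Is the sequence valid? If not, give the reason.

invalid (continuation byte with no leading byte)

Byte 0x81 = 10000001 has the form 10xxxxxx — a continuation byte — but there is no preceding leading byte.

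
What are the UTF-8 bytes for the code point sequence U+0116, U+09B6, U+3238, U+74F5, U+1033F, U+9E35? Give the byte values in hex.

C4 96 E0 A6 B6 E3 88 B8 E7 93 B5 F0 90 8C BF E9 B8 B5

U+0116: 2-byte form → C4 96.
U+09B6: 3-byte form → E0 A6 B6.
U+3238: 3-byte form → E3 88 B8.
U+74F5: 3-byte form → E7 93 B5.
U+1033F: 4-byte form → F0 90 8C BF.
U+9E35: 3-byte form → E9 B8 B5.
Concatenated (18 bytes): C4 96 E0 A6 B6 E3 88 B8 E7 93 B5 F0 90 8C BF E9 B8 B5.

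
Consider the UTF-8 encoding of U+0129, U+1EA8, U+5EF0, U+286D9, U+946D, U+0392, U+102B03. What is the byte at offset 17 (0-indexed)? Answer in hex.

0xF4

U+0129 → 2-byte form C4 A9 at offsets 0–1.
U+1EA8 → 3-byte form E1 BA A8 at offsets 2–4.
U+5EF0 → 3-byte form E5 BB B0 at offsets 5–7.
U+286D9 → 4-byte form F0 A8 9B 99 at offsets 8–11.
U+946D → 3-byte form E9 91 AD at offsets 12–14.
U+0392 → 2-byte form CE 92 at offsets 15–16.
U+102B03 → 4-byte form F4 82 AC 83 at offsets 17–20.
Offset 17 falls in char 7's range; it's byte 1 of F4 82 AC 83 = 0xF4.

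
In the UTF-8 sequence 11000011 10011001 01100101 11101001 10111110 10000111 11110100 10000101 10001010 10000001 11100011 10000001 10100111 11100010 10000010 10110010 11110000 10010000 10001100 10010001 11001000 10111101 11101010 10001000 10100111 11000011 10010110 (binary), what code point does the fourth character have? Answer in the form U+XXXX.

Offset 0: leading byte 0xC3 = 11000011 → 2-byte char #1 = C3 99.
Offset 2: leading byte 0x65 = 01100101 → 1-byte char #2 = 65.
Offset 3: leading byte 0xE9 = 11101001 → 3-byte char #3 = E9 BE 87.
Offset 6: leading byte 0xF4 = 11110100 → 4-byte char #4 = F4 85 8A 81.
Leading byte 0xF4 = 11110100 matches 11110xxx → 4-byte sequence.
Byte 1: 0xF4 = 11110100, payload 100 (3 bits).
Byte 2: 0x85 = 10000101 (10xxxxxx ✓), payload 000101.
Byte 3: 0x8A = 10001010 (10xxxxxx ✓), payload 001010.
Byte 4: 0x81 = 10000001 (10xxxxxx ✓), payload 000001.
Concatenate: 100000101001010000001 = 0x105281 (21 bits → U+105281).

U+105281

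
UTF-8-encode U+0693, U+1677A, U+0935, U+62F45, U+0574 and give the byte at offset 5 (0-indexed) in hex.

U+0693 → 2-byte form DA 93 at offsets 0–1.
U+1677A → 4-byte form F0 96 9D BA at offsets 2–5.
Offset 5 falls in char 2's range; it's byte 4 of F0 96 9D BA = 0xBA.

0xBA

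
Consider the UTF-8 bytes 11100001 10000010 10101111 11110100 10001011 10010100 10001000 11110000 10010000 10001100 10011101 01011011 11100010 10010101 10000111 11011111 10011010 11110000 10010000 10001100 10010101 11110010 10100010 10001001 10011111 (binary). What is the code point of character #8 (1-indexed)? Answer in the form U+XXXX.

Offset 0: leading byte 0xE1 = 11100001 → 3-byte char #1 = E1 82 AF.
Offset 3: leading byte 0xF4 = 11110100 → 4-byte char #2 = F4 8B 94 88.
Offset 7: leading byte 0xF0 = 11110000 → 4-byte char #3 = F0 90 8C 9D.
Offset 11: leading byte 0x5B = 01011011 → 1-byte char #4 = 5B.
Offset 12: leading byte 0xE2 = 11100010 → 3-byte char #5 = E2 95 87.
Offset 15: leading byte 0xDF = 11011111 → 2-byte char #6 = DF 9A.
Offset 17: leading byte 0xF0 = 11110000 → 4-byte char #7 = F0 90 8C 95.
Offset 21: leading byte 0xF2 = 11110010 → 4-byte char #8 = F2 A2 89 9F.
Leading byte 0xF2 = 11110010 matches 11110xxx → 4-byte sequence.
Byte 1: 0xF2 = 11110010, payload 010 (3 bits).
Byte 2: 0xA2 = 10100010 (10xxxxxx ✓), payload 100010.
Byte 3: 0x89 = 10001001 (10xxxxxx ✓), payload 001001.
Byte 4: 0x9F = 10011111 (10xxxxxx ✓), payload 011111.
Concatenate: 010100010001001011111 = 0xA225F (21 bits → U+A225F).

U+A225F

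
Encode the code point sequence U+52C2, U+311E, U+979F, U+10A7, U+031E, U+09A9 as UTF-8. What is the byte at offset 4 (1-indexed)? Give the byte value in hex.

0xE3

1-indexed offset 4 is 0-indexed offset 3.
U+52C2 → 3-byte form E5 8B 82 at offsets 0–2.
U+311E → 3-byte form E3 84 9E at offsets 3–5.
Offset 3 falls in char 2's range; it's byte 1 of E3 84 9E = 0xE3.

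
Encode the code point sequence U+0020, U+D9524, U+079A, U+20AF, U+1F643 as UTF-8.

20 F3 99 94 A4 DE 9A E2 82 AF F0 9F 99 83

U+0020: 1-byte form → 20.
U+D9524: 4-byte form → F3 99 94 A4.
U+079A: 2-byte form → DE 9A.
U+20AF: 3-byte form → E2 82 AF.
U+1F643: 4-byte form → F0 9F 99 83.
Concatenated (14 bytes): 20 F3 99 94 A4 DE 9A E2 82 AF F0 9F 99 83.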